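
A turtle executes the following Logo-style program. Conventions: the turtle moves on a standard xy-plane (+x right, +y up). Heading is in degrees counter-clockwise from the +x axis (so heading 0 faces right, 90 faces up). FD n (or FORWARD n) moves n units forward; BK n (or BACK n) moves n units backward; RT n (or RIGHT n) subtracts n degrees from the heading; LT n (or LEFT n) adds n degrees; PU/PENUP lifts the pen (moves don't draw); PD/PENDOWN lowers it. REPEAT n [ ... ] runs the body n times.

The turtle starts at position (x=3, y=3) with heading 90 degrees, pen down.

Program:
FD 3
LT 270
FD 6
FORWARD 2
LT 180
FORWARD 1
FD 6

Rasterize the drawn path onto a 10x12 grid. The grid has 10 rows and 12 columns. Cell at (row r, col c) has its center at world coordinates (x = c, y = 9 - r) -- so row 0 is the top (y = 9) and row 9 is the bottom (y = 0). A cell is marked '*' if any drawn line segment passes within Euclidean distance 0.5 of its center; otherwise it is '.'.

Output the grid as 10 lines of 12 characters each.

Segment 0: (3,3) -> (3,6)
Segment 1: (3,6) -> (9,6)
Segment 2: (9,6) -> (11,6)
Segment 3: (11,6) -> (10,6)
Segment 4: (10,6) -> (4,6)

Answer: ............
............
............
...*********
...*........
...*........
...*........
............
............
............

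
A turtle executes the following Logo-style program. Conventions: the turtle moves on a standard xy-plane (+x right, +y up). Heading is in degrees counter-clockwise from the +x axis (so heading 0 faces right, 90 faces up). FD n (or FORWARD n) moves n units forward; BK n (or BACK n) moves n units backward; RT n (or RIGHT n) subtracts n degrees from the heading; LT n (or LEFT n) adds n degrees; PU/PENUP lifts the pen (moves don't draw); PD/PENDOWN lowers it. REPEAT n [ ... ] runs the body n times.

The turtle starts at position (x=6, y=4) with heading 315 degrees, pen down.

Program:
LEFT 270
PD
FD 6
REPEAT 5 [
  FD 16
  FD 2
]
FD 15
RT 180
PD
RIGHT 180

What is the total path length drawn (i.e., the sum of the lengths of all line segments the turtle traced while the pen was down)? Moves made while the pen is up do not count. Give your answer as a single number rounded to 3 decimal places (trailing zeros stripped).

Answer: 111

Derivation:
Executing turtle program step by step:
Start: pos=(6,4), heading=315, pen down
LT 270: heading 315 -> 225
PD: pen down
FD 6: (6,4) -> (1.757,-0.243) [heading=225, draw]
REPEAT 5 [
  -- iteration 1/5 --
  FD 16: (1.757,-0.243) -> (-9.556,-11.556) [heading=225, draw]
  FD 2: (-9.556,-11.556) -> (-10.971,-12.971) [heading=225, draw]
  -- iteration 2/5 --
  FD 16: (-10.971,-12.971) -> (-22.284,-24.284) [heading=225, draw]
  FD 2: (-22.284,-24.284) -> (-23.698,-25.698) [heading=225, draw]
  -- iteration 3/5 --
  FD 16: (-23.698,-25.698) -> (-35.012,-37.012) [heading=225, draw]
  FD 2: (-35.012,-37.012) -> (-36.426,-38.426) [heading=225, draw]
  -- iteration 4/5 --
  FD 16: (-36.426,-38.426) -> (-47.74,-49.74) [heading=225, draw]
  FD 2: (-47.74,-49.74) -> (-49.154,-51.154) [heading=225, draw]
  -- iteration 5/5 --
  FD 16: (-49.154,-51.154) -> (-60.468,-62.468) [heading=225, draw]
  FD 2: (-60.468,-62.468) -> (-61.882,-63.882) [heading=225, draw]
]
FD 15: (-61.882,-63.882) -> (-72.489,-74.489) [heading=225, draw]
RT 180: heading 225 -> 45
PD: pen down
RT 180: heading 45 -> 225
Final: pos=(-72.489,-74.489), heading=225, 12 segment(s) drawn

Segment lengths:
  seg 1: (6,4) -> (1.757,-0.243), length = 6
  seg 2: (1.757,-0.243) -> (-9.556,-11.556), length = 16
  seg 3: (-9.556,-11.556) -> (-10.971,-12.971), length = 2
  seg 4: (-10.971,-12.971) -> (-22.284,-24.284), length = 16
  seg 5: (-22.284,-24.284) -> (-23.698,-25.698), length = 2
  seg 6: (-23.698,-25.698) -> (-35.012,-37.012), length = 16
  seg 7: (-35.012,-37.012) -> (-36.426,-38.426), length = 2
  seg 8: (-36.426,-38.426) -> (-47.74,-49.74), length = 16
  seg 9: (-47.74,-49.74) -> (-49.154,-51.154), length = 2
  seg 10: (-49.154,-51.154) -> (-60.468,-62.468), length = 16
  seg 11: (-60.468,-62.468) -> (-61.882,-63.882), length = 2
  seg 12: (-61.882,-63.882) -> (-72.489,-74.489), length = 15
Total = 111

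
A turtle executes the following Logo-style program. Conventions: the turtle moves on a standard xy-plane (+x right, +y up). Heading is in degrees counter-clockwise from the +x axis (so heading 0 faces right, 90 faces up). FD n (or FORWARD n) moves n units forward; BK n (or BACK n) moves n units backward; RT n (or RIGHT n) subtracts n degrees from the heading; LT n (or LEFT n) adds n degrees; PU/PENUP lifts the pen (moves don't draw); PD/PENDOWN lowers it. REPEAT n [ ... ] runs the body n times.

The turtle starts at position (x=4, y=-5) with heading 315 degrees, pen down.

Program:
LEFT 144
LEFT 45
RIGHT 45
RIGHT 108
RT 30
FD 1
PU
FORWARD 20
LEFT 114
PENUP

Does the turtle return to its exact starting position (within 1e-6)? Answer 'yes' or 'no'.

Answer: no

Derivation:
Executing turtle program step by step:
Start: pos=(4,-5), heading=315, pen down
LT 144: heading 315 -> 99
LT 45: heading 99 -> 144
RT 45: heading 144 -> 99
RT 108: heading 99 -> 351
RT 30: heading 351 -> 321
FD 1: (4,-5) -> (4.777,-5.629) [heading=321, draw]
PU: pen up
FD 20: (4.777,-5.629) -> (20.32,-18.216) [heading=321, move]
LT 114: heading 321 -> 75
PU: pen up
Final: pos=(20.32,-18.216), heading=75, 1 segment(s) drawn

Start position: (4, -5)
Final position: (20.32, -18.216)
Distance = 21; >= 1e-6 -> NOT closed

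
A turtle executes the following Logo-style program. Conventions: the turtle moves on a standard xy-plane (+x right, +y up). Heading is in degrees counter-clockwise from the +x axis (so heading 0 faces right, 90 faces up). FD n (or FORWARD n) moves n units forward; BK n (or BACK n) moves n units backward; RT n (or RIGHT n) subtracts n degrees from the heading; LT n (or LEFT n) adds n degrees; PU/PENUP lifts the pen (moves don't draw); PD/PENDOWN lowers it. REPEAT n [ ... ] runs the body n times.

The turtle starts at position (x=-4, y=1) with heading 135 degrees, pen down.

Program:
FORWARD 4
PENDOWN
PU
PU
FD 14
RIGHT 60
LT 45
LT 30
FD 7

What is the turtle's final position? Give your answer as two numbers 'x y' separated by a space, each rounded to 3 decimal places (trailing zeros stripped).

Executing turtle program step by step:
Start: pos=(-4,1), heading=135, pen down
FD 4: (-4,1) -> (-6.828,3.828) [heading=135, draw]
PD: pen down
PU: pen up
PU: pen up
FD 14: (-6.828,3.828) -> (-16.728,13.728) [heading=135, move]
RT 60: heading 135 -> 75
LT 45: heading 75 -> 120
LT 30: heading 120 -> 150
FD 7: (-16.728,13.728) -> (-22.79,17.228) [heading=150, move]
Final: pos=(-22.79,17.228), heading=150, 1 segment(s) drawn

Answer: -22.79 17.228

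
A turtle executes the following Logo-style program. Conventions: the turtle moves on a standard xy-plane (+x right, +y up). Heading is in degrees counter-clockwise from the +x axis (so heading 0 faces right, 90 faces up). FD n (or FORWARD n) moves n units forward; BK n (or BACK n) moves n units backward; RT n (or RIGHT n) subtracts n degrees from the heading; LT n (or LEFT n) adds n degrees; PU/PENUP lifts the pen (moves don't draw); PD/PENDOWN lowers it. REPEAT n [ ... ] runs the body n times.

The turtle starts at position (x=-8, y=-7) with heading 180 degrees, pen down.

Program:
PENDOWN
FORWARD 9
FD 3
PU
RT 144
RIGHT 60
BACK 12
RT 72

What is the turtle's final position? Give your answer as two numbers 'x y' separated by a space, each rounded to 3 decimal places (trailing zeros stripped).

Executing turtle program step by step:
Start: pos=(-8,-7), heading=180, pen down
PD: pen down
FD 9: (-8,-7) -> (-17,-7) [heading=180, draw]
FD 3: (-17,-7) -> (-20,-7) [heading=180, draw]
PU: pen up
RT 144: heading 180 -> 36
RT 60: heading 36 -> 336
BK 12: (-20,-7) -> (-30.963,-2.119) [heading=336, move]
RT 72: heading 336 -> 264
Final: pos=(-30.963,-2.119), heading=264, 2 segment(s) drawn

Answer: -30.963 -2.119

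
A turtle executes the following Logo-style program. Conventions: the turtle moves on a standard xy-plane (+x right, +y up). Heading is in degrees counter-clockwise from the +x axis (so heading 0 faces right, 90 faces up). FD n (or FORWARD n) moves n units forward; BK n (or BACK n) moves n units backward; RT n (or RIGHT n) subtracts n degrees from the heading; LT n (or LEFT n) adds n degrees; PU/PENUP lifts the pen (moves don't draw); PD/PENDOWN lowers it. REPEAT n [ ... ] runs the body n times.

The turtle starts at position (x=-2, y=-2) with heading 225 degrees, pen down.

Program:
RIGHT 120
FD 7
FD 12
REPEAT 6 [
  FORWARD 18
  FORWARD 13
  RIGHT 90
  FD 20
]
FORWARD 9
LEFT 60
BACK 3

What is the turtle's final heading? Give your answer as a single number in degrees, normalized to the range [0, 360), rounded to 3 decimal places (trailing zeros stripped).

Answer: 345

Derivation:
Executing turtle program step by step:
Start: pos=(-2,-2), heading=225, pen down
RT 120: heading 225 -> 105
FD 7: (-2,-2) -> (-3.812,4.761) [heading=105, draw]
FD 12: (-3.812,4.761) -> (-6.918,16.353) [heading=105, draw]
REPEAT 6 [
  -- iteration 1/6 --
  FD 18: (-6.918,16.353) -> (-11.576,33.739) [heading=105, draw]
  FD 13: (-11.576,33.739) -> (-14.941,46.296) [heading=105, draw]
  RT 90: heading 105 -> 15
  FD 20: (-14.941,46.296) -> (4.378,51.473) [heading=15, draw]
  -- iteration 2/6 --
  FD 18: (4.378,51.473) -> (21.764,56.131) [heading=15, draw]
  FD 13: (21.764,56.131) -> (34.321,59.496) [heading=15, draw]
  RT 90: heading 15 -> 285
  FD 20: (34.321,59.496) -> (39.498,40.178) [heading=285, draw]
  -- iteration 3/6 --
  FD 18: (39.498,40.178) -> (44.156,22.791) [heading=285, draw]
  FD 13: (44.156,22.791) -> (47.521,10.234) [heading=285, draw]
  RT 90: heading 285 -> 195
  FD 20: (47.521,10.234) -> (28.203,5.057) [heading=195, draw]
  -- iteration 4/6 --
  FD 18: (28.203,5.057) -> (10.816,0.399) [heading=195, draw]
  FD 13: (10.816,0.399) -> (-1.741,-2.966) [heading=195, draw]
  RT 90: heading 195 -> 105
  FD 20: (-1.741,-2.966) -> (-6.918,16.353) [heading=105, draw]
  -- iteration 5/6 --
  FD 18: (-6.918,16.353) -> (-11.576,33.739) [heading=105, draw]
  FD 13: (-11.576,33.739) -> (-14.941,46.296) [heading=105, draw]
  RT 90: heading 105 -> 15
  FD 20: (-14.941,46.296) -> (4.378,51.473) [heading=15, draw]
  -- iteration 6/6 --
  FD 18: (4.378,51.473) -> (21.764,56.131) [heading=15, draw]
  FD 13: (21.764,56.131) -> (34.321,59.496) [heading=15, draw]
  RT 90: heading 15 -> 285
  FD 20: (34.321,59.496) -> (39.498,40.178) [heading=285, draw]
]
FD 9: (39.498,40.178) -> (41.827,31.484) [heading=285, draw]
LT 60: heading 285 -> 345
BK 3: (41.827,31.484) -> (38.929,32.261) [heading=345, draw]
Final: pos=(38.929,32.261), heading=345, 22 segment(s) drawn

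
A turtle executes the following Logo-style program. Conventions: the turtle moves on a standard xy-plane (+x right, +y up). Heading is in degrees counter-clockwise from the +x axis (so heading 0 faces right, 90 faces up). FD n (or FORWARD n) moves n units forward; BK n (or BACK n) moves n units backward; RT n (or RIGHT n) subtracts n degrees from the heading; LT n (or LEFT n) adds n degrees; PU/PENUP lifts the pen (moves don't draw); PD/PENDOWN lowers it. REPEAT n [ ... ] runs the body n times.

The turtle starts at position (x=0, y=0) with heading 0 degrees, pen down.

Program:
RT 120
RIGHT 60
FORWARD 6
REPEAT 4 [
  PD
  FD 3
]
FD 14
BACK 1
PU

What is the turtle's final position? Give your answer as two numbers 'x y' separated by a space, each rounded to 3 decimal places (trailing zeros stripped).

Answer: -31 0

Derivation:
Executing turtle program step by step:
Start: pos=(0,0), heading=0, pen down
RT 120: heading 0 -> 240
RT 60: heading 240 -> 180
FD 6: (0,0) -> (-6,0) [heading=180, draw]
REPEAT 4 [
  -- iteration 1/4 --
  PD: pen down
  FD 3: (-6,0) -> (-9,0) [heading=180, draw]
  -- iteration 2/4 --
  PD: pen down
  FD 3: (-9,0) -> (-12,0) [heading=180, draw]
  -- iteration 3/4 --
  PD: pen down
  FD 3: (-12,0) -> (-15,0) [heading=180, draw]
  -- iteration 4/4 --
  PD: pen down
  FD 3: (-15,0) -> (-18,0) [heading=180, draw]
]
FD 14: (-18,0) -> (-32,0) [heading=180, draw]
BK 1: (-32,0) -> (-31,0) [heading=180, draw]
PU: pen up
Final: pos=(-31,0), heading=180, 7 segment(s) drawn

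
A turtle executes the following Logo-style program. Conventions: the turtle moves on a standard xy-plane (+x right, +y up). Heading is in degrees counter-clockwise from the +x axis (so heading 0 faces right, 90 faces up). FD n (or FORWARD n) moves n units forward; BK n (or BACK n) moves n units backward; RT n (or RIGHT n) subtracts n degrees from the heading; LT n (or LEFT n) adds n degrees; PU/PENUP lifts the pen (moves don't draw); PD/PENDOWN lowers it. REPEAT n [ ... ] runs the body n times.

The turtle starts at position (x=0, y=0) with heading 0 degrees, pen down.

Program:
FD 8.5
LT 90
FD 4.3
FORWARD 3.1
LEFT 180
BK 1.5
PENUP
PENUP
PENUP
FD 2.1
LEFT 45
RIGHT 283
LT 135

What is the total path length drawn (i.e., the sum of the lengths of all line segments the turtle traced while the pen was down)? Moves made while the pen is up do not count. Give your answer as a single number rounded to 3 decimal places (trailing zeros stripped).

Executing turtle program step by step:
Start: pos=(0,0), heading=0, pen down
FD 8.5: (0,0) -> (8.5,0) [heading=0, draw]
LT 90: heading 0 -> 90
FD 4.3: (8.5,0) -> (8.5,4.3) [heading=90, draw]
FD 3.1: (8.5,4.3) -> (8.5,7.4) [heading=90, draw]
LT 180: heading 90 -> 270
BK 1.5: (8.5,7.4) -> (8.5,8.9) [heading=270, draw]
PU: pen up
PU: pen up
PU: pen up
FD 2.1: (8.5,8.9) -> (8.5,6.8) [heading=270, move]
LT 45: heading 270 -> 315
RT 283: heading 315 -> 32
LT 135: heading 32 -> 167
Final: pos=(8.5,6.8), heading=167, 4 segment(s) drawn

Segment lengths:
  seg 1: (0,0) -> (8.5,0), length = 8.5
  seg 2: (8.5,0) -> (8.5,4.3), length = 4.3
  seg 3: (8.5,4.3) -> (8.5,7.4), length = 3.1
  seg 4: (8.5,7.4) -> (8.5,8.9), length = 1.5
Total = 17.4

Answer: 17.4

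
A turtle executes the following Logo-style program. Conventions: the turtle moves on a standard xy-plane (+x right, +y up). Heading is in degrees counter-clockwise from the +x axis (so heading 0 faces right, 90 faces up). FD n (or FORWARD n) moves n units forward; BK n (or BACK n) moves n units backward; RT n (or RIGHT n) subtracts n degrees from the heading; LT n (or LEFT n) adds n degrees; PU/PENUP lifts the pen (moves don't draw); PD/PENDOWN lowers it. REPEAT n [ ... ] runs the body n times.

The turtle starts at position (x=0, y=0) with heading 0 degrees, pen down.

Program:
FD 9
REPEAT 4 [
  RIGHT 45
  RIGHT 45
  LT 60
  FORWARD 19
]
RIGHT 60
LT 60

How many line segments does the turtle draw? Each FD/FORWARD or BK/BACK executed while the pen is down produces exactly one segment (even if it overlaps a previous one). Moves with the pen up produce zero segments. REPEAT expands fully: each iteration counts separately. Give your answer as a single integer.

Executing turtle program step by step:
Start: pos=(0,0), heading=0, pen down
FD 9: (0,0) -> (9,0) [heading=0, draw]
REPEAT 4 [
  -- iteration 1/4 --
  RT 45: heading 0 -> 315
  RT 45: heading 315 -> 270
  LT 60: heading 270 -> 330
  FD 19: (9,0) -> (25.454,-9.5) [heading=330, draw]
  -- iteration 2/4 --
  RT 45: heading 330 -> 285
  RT 45: heading 285 -> 240
  LT 60: heading 240 -> 300
  FD 19: (25.454,-9.5) -> (34.954,-25.954) [heading=300, draw]
  -- iteration 3/4 --
  RT 45: heading 300 -> 255
  RT 45: heading 255 -> 210
  LT 60: heading 210 -> 270
  FD 19: (34.954,-25.954) -> (34.954,-44.954) [heading=270, draw]
  -- iteration 4/4 --
  RT 45: heading 270 -> 225
  RT 45: heading 225 -> 180
  LT 60: heading 180 -> 240
  FD 19: (34.954,-44.954) -> (25.454,-61.409) [heading=240, draw]
]
RT 60: heading 240 -> 180
LT 60: heading 180 -> 240
Final: pos=(25.454,-61.409), heading=240, 5 segment(s) drawn
Segments drawn: 5

Answer: 5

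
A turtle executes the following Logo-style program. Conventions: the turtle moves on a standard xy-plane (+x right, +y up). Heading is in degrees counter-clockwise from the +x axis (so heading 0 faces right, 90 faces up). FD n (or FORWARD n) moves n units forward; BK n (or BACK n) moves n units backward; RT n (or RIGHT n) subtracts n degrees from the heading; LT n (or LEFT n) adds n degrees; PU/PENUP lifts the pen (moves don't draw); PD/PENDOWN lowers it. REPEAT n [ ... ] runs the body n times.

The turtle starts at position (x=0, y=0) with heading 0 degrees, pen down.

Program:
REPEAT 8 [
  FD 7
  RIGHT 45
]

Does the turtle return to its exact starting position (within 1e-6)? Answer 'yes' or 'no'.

Answer: yes

Derivation:
Executing turtle program step by step:
Start: pos=(0,0), heading=0, pen down
REPEAT 8 [
  -- iteration 1/8 --
  FD 7: (0,0) -> (7,0) [heading=0, draw]
  RT 45: heading 0 -> 315
  -- iteration 2/8 --
  FD 7: (7,0) -> (11.95,-4.95) [heading=315, draw]
  RT 45: heading 315 -> 270
  -- iteration 3/8 --
  FD 7: (11.95,-4.95) -> (11.95,-11.95) [heading=270, draw]
  RT 45: heading 270 -> 225
  -- iteration 4/8 --
  FD 7: (11.95,-11.95) -> (7,-16.899) [heading=225, draw]
  RT 45: heading 225 -> 180
  -- iteration 5/8 --
  FD 7: (7,-16.899) -> (0,-16.899) [heading=180, draw]
  RT 45: heading 180 -> 135
  -- iteration 6/8 --
  FD 7: (0,-16.899) -> (-4.95,-11.95) [heading=135, draw]
  RT 45: heading 135 -> 90
  -- iteration 7/8 --
  FD 7: (-4.95,-11.95) -> (-4.95,-4.95) [heading=90, draw]
  RT 45: heading 90 -> 45
  -- iteration 8/8 --
  FD 7: (-4.95,-4.95) -> (0,0) [heading=45, draw]
  RT 45: heading 45 -> 0
]
Final: pos=(0,0), heading=0, 8 segment(s) drawn

Start position: (0, 0)
Final position: (0, 0)
Distance = 0; < 1e-6 -> CLOSED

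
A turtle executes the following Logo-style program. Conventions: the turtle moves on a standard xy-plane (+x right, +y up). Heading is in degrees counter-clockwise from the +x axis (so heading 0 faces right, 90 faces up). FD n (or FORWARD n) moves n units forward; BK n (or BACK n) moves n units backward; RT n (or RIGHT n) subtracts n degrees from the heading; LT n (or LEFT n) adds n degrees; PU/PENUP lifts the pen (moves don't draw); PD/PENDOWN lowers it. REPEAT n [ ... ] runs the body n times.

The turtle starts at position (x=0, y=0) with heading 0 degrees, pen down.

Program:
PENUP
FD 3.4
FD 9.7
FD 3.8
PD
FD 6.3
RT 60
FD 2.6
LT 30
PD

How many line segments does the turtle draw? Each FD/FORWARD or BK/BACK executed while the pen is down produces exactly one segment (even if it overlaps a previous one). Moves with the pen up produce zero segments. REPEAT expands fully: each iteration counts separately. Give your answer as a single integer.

Answer: 2

Derivation:
Executing turtle program step by step:
Start: pos=(0,0), heading=0, pen down
PU: pen up
FD 3.4: (0,0) -> (3.4,0) [heading=0, move]
FD 9.7: (3.4,0) -> (13.1,0) [heading=0, move]
FD 3.8: (13.1,0) -> (16.9,0) [heading=0, move]
PD: pen down
FD 6.3: (16.9,0) -> (23.2,0) [heading=0, draw]
RT 60: heading 0 -> 300
FD 2.6: (23.2,0) -> (24.5,-2.252) [heading=300, draw]
LT 30: heading 300 -> 330
PD: pen down
Final: pos=(24.5,-2.252), heading=330, 2 segment(s) drawn
Segments drawn: 2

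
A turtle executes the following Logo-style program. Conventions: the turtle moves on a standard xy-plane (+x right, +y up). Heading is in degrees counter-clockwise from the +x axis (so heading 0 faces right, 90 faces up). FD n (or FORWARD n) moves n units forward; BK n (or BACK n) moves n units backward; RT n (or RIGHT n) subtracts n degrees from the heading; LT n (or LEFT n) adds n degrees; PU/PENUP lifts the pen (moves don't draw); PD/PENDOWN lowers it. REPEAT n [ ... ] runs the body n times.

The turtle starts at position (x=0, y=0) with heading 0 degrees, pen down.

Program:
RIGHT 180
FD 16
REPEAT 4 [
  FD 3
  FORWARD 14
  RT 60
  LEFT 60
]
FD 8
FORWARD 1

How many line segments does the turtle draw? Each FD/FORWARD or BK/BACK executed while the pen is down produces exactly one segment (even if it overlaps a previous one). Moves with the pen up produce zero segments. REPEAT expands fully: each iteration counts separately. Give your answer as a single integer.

Answer: 11

Derivation:
Executing turtle program step by step:
Start: pos=(0,0), heading=0, pen down
RT 180: heading 0 -> 180
FD 16: (0,0) -> (-16,0) [heading=180, draw]
REPEAT 4 [
  -- iteration 1/4 --
  FD 3: (-16,0) -> (-19,0) [heading=180, draw]
  FD 14: (-19,0) -> (-33,0) [heading=180, draw]
  RT 60: heading 180 -> 120
  LT 60: heading 120 -> 180
  -- iteration 2/4 --
  FD 3: (-33,0) -> (-36,0) [heading=180, draw]
  FD 14: (-36,0) -> (-50,0) [heading=180, draw]
  RT 60: heading 180 -> 120
  LT 60: heading 120 -> 180
  -- iteration 3/4 --
  FD 3: (-50,0) -> (-53,0) [heading=180, draw]
  FD 14: (-53,0) -> (-67,0) [heading=180, draw]
  RT 60: heading 180 -> 120
  LT 60: heading 120 -> 180
  -- iteration 4/4 --
  FD 3: (-67,0) -> (-70,0) [heading=180, draw]
  FD 14: (-70,0) -> (-84,0) [heading=180, draw]
  RT 60: heading 180 -> 120
  LT 60: heading 120 -> 180
]
FD 8: (-84,0) -> (-92,0) [heading=180, draw]
FD 1: (-92,0) -> (-93,0) [heading=180, draw]
Final: pos=(-93,0), heading=180, 11 segment(s) drawn
Segments drawn: 11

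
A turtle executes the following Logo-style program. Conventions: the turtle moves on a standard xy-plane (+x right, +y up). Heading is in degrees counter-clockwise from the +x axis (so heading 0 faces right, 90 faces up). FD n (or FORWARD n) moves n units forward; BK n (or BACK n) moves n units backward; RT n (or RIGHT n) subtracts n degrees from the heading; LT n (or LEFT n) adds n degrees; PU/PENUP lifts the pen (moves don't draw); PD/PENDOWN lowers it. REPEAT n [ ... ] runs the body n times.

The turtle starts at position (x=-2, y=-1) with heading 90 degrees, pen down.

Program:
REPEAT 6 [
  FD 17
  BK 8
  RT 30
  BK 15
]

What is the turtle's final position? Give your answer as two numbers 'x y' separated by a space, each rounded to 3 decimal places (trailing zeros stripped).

Answer: -24.392 23

Derivation:
Executing turtle program step by step:
Start: pos=(-2,-1), heading=90, pen down
REPEAT 6 [
  -- iteration 1/6 --
  FD 17: (-2,-1) -> (-2,16) [heading=90, draw]
  BK 8: (-2,16) -> (-2,8) [heading=90, draw]
  RT 30: heading 90 -> 60
  BK 15: (-2,8) -> (-9.5,-4.99) [heading=60, draw]
  -- iteration 2/6 --
  FD 17: (-9.5,-4.99) -> (-1,9.732) [heading=60, draw]
  BK 8: (-1,9.732) -> (-5,2.804) [heading=60, draw]
  RT 30: heading 60 -> 30
  BK 15: (-5,2.804) -> (-17.99,-4.696) [heading=30, draw]
  -- iteration 3/6 --
  FD 17: (-17.99,-4.696) -> (-3.268,3.804) [heading=30, draw]
  BK 8: (-3.268,3.804) -> (-10.196,-0.196) [heading=30, draw]
  RT 30: heading 30 -> 0
  BK 15: (-10.196,-0.196) -> (-25.196,-0.196) [heading=0, draw]
  -- iteration 4/6 --
  FD 17: (-25.196,-0.196) -> (-8.196,-0.196) [heading=0, draw]
  BK 8: (-8.196,-0.196) -> (-16.196,-0.196) [heading=0, draw]
  RT 30: heading 0 -> 330
  BK 15: (-16.196,-0.196) -> (-29.187,7.304) [heading=330, draw]
  -- iteration 5/6 --
  FD 17: (-29.187,7.304) -> (-14.464,-1.196) [heading=330, draw]
  BK 8: (-14.464,-1.196) -> (-21.392,2.804) [heading=330, draw]
  RT 30: heading 330 -> 300
  BK 15: (-21.392,2.804) -> (-28.892,15.794) [heading=300, draw]
  -- iteration 6/6 --
  FD 17: (-28.892,15.794) -> (-20.392,1.072) [heading=300, draw]
  BK 8: (-20.392,1.072) -> (-24.392,8) [heading=300, draw]
  RT 30: heading 300 -> 270
  BK 15: (-24.392,8) -> (-24.392,23) [heading=270, draw]
]
Final: pos=(-24.392,23), heading=270, 18 segment(s) drawn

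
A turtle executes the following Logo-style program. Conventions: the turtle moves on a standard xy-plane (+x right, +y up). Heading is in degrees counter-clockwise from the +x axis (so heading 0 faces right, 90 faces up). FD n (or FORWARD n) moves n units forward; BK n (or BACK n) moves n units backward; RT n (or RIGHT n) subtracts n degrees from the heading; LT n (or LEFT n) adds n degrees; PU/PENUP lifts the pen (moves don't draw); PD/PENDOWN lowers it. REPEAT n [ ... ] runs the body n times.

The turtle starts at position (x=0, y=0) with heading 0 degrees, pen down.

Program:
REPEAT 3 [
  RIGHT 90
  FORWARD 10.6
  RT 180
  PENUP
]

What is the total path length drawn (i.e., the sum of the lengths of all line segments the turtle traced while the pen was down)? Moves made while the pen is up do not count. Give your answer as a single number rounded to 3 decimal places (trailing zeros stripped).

Answer: 10.6

Derivation:
Executing turtle program step by step:
Start: pos=(0,0), heading=0, pen down
REPEAT 3 [
  -- iteration 1/3 --
  RT 90: heading 0 -> 270
  FD 10.6: (0,0) -> (0,-10.6) [heading=270, draw]
  RT 180: heading 270 -> 90
  PU: pen up
  -- iteration 2/3 --
  RT 90: heading 90 -> 0
  FD 10.6: (0,-10.6) -> (10.6,-10.6) [heading=0, move]
  RT 180: heading 0 -> 180
  PU: pen up
  -- iteration 3/3 --
  RT 90: heading 180 -> 90
  FD 10.6: (10.6,-10.6) -> (10.6,0) [heading=90, move]
  RT 180: heading 90 -> 270
  PU: pen up
]
Final: pos=(10.6,0), heading=270, 1 segment(s) drawn

Segment lengths:
  seg 1: (0,0) -> (0,-10.6), length = 10.6
Total = 10.6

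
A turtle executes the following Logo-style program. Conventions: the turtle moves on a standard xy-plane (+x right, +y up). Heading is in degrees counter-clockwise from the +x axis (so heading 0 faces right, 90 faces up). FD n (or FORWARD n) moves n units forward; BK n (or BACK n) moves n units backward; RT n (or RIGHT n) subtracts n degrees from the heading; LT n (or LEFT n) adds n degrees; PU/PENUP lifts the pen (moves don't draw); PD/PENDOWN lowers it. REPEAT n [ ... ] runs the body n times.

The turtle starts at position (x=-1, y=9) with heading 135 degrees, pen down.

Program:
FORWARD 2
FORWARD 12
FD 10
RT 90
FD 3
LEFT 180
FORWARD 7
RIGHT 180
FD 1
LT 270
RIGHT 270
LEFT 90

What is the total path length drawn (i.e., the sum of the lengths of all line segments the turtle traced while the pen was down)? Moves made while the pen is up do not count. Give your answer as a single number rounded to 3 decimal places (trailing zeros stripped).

Executing turtle program step by step:
Start: pos=(-1,9), heading=135, pen down
FD 2: (-1,9) -> (-2.414,10.414) [heading=135, draw]
FD 12: (-2.414,10.414) -> (-10.899,18.899) [heading=135, draw]
FD 10: (-10.899,18.899) -> (-17.971,25.971) [heading=135, draw]
RT 90: heading 135 -> 45
FD 3: (-17.971,25.971) -> (-15.849,28.092) [heading=45, draw]
LT 180: heading 45 -> 225
FD 7: (-15.849,28.092) -> (-20.799,23.142) [heading=225, draw]
RT 180: heading 225 -> 45
FD 1: (-20.799,23.142) -> (-20.092,23.849) [heading=45, draw]
LT 270: heading 45 -> 315
RT 270: heading 315 -> 45
LT 90: heading 45 -> 135
Final: pos=(-20.092,23.849), heading=135, 6 segment(s) drawn

Segment lengths:
  seg 1: (-1,9) -> (-2.414,10.414), length = 2
  seg 2: (-2.414,10.414) -> (-10.899,18.899), length = 12
  seg 3: (-10.899,18.899) -> (-17.971,25.971), length = 10
  seg 4: (-17.971,25.971) -> (-15.849,28.092), length = 3
  seg 5: (-15.849,28.092) -> (-20.799,23.142), length = 7
  seg 6: (-20.799,23.142) -> (-20.092,23.849), length = 1
Total = 35

Answer: 35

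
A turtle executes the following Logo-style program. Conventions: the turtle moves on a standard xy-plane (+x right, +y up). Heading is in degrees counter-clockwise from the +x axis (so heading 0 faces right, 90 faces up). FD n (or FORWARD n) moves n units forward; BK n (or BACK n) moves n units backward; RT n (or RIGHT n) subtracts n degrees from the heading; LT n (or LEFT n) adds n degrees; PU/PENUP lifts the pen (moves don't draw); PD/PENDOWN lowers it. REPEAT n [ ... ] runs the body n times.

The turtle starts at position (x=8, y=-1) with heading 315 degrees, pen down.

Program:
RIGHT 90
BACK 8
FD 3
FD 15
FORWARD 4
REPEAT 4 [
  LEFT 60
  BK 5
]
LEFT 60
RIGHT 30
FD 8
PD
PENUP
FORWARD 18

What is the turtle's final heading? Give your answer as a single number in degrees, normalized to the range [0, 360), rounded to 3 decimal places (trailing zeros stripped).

Answer: 135

Derivation:
Executing turtle program step by step:
Start: pos=(8,-1), heading=315, pen down
RT 90: heading 315 -> 225
BK 8: (8,-1) -> (13.657,4.657) [heading=225, draw]
FD 3: (13.657,4.657) -> (11.536,2.536) [heading=225, draw]
FD 15: (11.536,2.536) -> (0.929,-8.071) [heading=225, draw]
FD 4: (0.929,-8.071) -> (-1.899,-10.899) [heading=225, draw]
REPEAT 4 [
  -- iteration 1/4 --
  LT 60: heading 225 -> 285
  BK 5: (-1.899,-10.899) -> (-3.194,-6.07) [heading=285, draw]
  -- iteration 2/4 --
  LT 60: heading 285 -> 345
  BK 5: (-3.194,-6.07) -> (-8.023,-4.776) [heading=345, draw]
  -- iteration 3/4 --
  LT 60: heading 345 -> 45
  BK 5: (-8.023,-4.776) -> (-11.559,-8.311) [heading=45, draw]
  -- iteration 4/4 --
  LT 60: heading 45 -> 105
  BK 5: (-11.559,-8.311) -> (-10.265,-13.141) [heading=105, draw]
]
LT 60: heading 105 -> 165
RT 30: heading 165 -> 135
FD 8: (-10.265,-13.141) -> (-15.922,-7.484) [heading=135, draw]
PD: pen down
PU: pen up
FD 18: (-15.922,-7.484) -> (-28.649,5.244) [heading=135, move]
Final: pos=(-28.649,5.244), heading=135, 9 segment(s) drawn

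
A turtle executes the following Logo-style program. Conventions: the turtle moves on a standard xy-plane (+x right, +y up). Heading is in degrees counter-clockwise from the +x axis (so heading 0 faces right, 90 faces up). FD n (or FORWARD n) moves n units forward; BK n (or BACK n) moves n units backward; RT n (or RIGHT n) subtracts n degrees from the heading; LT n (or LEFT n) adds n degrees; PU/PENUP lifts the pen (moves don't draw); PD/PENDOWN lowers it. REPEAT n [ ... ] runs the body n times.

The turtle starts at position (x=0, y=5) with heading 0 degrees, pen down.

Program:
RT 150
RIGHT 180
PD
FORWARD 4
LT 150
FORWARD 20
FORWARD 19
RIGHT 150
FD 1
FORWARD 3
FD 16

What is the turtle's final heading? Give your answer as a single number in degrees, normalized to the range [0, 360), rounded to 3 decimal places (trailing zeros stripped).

Executing turtle program step by step:
Start: pos=(0,5), heading=0, pen down
RT 150: heading 0 -> 210
RT 180: heading 210 -> 30
PD: pen down
FD 4: (0,5) -> (3.464,7) [heading=30, draw]
LT 150: heading 30 -> 180
FD 20: (3.464,7) -> (-16.536,7) [heading=180, draw]
FD 19: (-16.536,7) -> (-35.536,7) [heading=180, draw]
RT 150: heading 180 -> 30
FD 1: (-35.536,7) -> (-34.67,7.5) [heading=30, draw]
FD 3: (-34.67,7.5) -> (-32.072,9) [heading=30, draw]
FD 16: (-32.072,9) -> (-18.215,17) [heading=30, draw]
Final: pos=(-18.215,17), heading=30, 6 segment(s) drawn

Answer: 30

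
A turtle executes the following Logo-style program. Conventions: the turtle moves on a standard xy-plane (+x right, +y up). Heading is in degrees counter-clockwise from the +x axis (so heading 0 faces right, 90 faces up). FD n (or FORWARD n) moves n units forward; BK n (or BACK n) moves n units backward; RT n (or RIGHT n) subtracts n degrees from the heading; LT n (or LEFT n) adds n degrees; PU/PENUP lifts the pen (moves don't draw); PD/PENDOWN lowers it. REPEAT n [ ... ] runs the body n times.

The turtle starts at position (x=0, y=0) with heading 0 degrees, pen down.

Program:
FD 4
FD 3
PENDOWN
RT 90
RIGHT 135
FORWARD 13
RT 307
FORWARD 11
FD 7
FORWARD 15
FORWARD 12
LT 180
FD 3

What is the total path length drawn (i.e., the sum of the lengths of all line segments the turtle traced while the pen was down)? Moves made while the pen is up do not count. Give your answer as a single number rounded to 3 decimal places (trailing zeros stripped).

Executing turtle program step by step:
Start: pos=(0,0), heading=0, pen down
FD 4: (0,0) -> (4,0) [heading=0, draw]
FD 3: (4,0) -> (7,0) [heading=0, draw]
PD: pen down
RT 90: heading 0 -> 270
RT 135: heading 270 -> 135
FD 13: (7,0) -> (-2.192,9.192) [heading=135, draw]
RT 307: heading 135 -> 188
FD 11: (-2.192,9.192) -> (-13.085,7.661) [heading=188, draw]
FD 7: (-13.085,7.661) -> (-20.017,6.687) [heading=188, draw]
FD 15: (-20.017,6.687) -> (-34.871,4.6) [heading=188, draw]
FD 12: (-34.871,4.6) -> (-46.754,2.93) [heading=188, draw]
LT 180: heading 188 -> 8
FD 3: (-46.754,2.93) -> (-43.784,3.347) [heading=8, draw]
Final: pos=(-43.784,3.347), heading=8, 8 segment(s) drawn

Segment lengths:
  seg 1: (0,0) -> (4,0), length = 4
  seg 2: (4,0) -> (7,0), length = 3
  seg 3: (7,0) -> (-2.192,9.192), length = 13
  seg 4: (-2.192,9.192) -> (-13.085,7.661), length = 11
  seg 5: (-13.085,7.661) -> (-20.017,6.687), length = 7
  seg 6: (-20.017,6.687) -> (-34.871,4.6), length = 15
  seg 7: (-34.871,4.6) -> (-46.754,2.93), length = 12
  seg 8: (-46.754,2.93) -> (-43.784,3.347), length = 3
Total = 68

Answer: 68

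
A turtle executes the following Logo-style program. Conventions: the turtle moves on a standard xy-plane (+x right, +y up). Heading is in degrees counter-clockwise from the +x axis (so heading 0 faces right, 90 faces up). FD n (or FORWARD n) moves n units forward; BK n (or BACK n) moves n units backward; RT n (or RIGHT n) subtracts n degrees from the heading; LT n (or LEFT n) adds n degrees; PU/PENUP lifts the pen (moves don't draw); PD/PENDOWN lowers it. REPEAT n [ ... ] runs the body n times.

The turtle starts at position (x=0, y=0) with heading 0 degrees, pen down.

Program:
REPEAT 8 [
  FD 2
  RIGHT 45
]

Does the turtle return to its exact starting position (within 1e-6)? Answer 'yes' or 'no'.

Answer: yes

Derivation:
Executing turtle program step by step:
Start: pos=(0,0), heading=0, pen down
REPEAT 8 [
  -- iteration 1/8 --
  FD 2: (0,0) -> (2,0) [heading=0, draw]
  RT 45: heading 0 -> 315
  -- iteration 2/8 --
  FD 2: (2,0) -> (3.414,-1.414) [heading=315, draw]
  RT 45: heading 315 -> 270
  -- iteration 3/8 --
  FD 2: (3.414,-1.414) -> (3.414,-3.414) [heading=270, draw]
  RT 45: heading 270 -> 225
  -- iteration 4/8 --
  FD 2: (3.414,-3.414) -> (2,-4.828) [heading=225, draw]
  RT 45: heading 225 -> 180
  -- iteration 5/8 --
  FD 2: (2,-4.828) -> (0,-4.828) [heading=180, draw]
  RT 45: heading 180 -> 135
  -- iteration 6/8 --
  FD 2: (0,-4.828) -> (-1.414,-3.414) [heading=135, draw]
  RT 45: heading 135 -> 90
  -- iteration 7/8 --
  FD 2: (-1.414,-3.414) -> (-1.414,-1.414) [heading=90, draw]
  RT 45: heading 90 -> 45
  -- iteration 8/8 --
  FD 2: (-1.414,-1.414) -> (0,0) [heading=45, draw]
  RT 45: heading 45 -> 0
]
Final: pos=(0,0), heading=0, 8 segment(s) drawn

Start position: (0, 0)
Final position: (0, 0)
Distance = 0; < 1e-6 -> CLOSED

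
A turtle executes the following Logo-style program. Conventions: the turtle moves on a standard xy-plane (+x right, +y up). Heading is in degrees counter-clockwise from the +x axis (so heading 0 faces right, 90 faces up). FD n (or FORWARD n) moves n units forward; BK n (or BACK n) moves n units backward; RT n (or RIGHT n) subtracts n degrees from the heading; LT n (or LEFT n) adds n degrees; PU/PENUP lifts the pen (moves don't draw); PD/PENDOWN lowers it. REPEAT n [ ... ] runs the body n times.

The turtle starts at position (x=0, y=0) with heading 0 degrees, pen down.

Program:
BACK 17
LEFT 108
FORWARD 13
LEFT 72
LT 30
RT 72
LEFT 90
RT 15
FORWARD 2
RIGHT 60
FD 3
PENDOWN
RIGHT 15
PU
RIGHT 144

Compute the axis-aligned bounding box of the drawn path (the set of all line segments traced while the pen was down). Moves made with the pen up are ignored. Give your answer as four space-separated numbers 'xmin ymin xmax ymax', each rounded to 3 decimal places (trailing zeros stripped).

Answer: -25.368 0 0 12.636

Derivation:
Executing turtle program step by step:
Start: pos=(0,0), heading=0, pen down
BK 17: (0,0) -> (-17,0) [heading=0, draw]
LT 108: heading 0 -> 108
FD 13: (-17,0) -> (-21.017,12.364) [heading=108, draw]
LT 72: heading 108 -> 180
LT 30: heading 180 -> 210
RT 72: heading 210 -> 138
LT 90: heading 138 -> 228
RT 15: heading 228 -> 213
FD 2: (-21.017,12.364) -> (-22.695,11.274) [heading=213, draw]
RT 60: heading 213 -> 153
FD 3: (-22.695,11.274) -> (-25.368,12.636) [heading=153, draw]
PD: pen down
RT 15: heading 153 -> 138
PU: pen up
RT 144: heading 138 -> 354
Final: pos=(-25.368,12.636), heading=354, 4 segment(s) drawn

Segment endpoints: x in {-25.368, -22.695, -21.017, -17, 0}, y in {0, 11.274, 12.364, 12.636}
xmin=-25.368, ymin=0, xmax=0, ymax=12.636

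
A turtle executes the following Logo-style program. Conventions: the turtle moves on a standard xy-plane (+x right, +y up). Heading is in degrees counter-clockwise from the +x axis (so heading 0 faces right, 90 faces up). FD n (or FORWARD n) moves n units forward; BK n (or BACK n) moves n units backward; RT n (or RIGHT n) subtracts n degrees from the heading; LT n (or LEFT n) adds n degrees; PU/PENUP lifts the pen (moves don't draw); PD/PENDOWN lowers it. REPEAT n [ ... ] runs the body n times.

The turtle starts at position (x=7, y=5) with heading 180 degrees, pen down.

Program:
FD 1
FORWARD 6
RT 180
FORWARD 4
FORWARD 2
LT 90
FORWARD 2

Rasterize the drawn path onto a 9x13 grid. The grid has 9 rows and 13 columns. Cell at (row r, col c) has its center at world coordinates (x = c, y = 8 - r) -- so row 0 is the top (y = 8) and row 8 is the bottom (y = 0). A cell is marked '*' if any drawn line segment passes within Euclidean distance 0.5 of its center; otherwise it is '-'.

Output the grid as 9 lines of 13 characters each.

Answer: -------------
------*------
------*------
********-----
-------------
-------------
-------------
-------------
-------------

Derivation:
Segment 0: (7,5) -> (6,5)
Segment 1: (6,5) -> (0,5)
Segment 2: (0,5) -> (4,5)
Segment 3: (4,5) -> (6,5)
Segment 4: (6,5) -> (6,7)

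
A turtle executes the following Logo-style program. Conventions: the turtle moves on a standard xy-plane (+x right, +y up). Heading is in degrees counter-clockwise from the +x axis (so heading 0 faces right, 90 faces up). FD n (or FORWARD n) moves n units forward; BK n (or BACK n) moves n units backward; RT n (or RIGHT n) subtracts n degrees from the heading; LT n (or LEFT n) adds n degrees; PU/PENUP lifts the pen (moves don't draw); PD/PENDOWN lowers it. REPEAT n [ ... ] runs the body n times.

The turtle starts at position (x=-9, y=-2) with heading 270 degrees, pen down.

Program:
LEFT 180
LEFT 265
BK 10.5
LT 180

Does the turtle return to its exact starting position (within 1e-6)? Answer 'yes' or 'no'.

Executing turtle program step by step:
Start: pos=(-9,-2), heading=270, pen down
LT 180: heading 270 -> 90
LT 265: heading 90 -> 355
BK 10.5: (-9,-2) -> (-19.46,-1.085) [heading=355, draw]
LT 180: heading 355 -> 175
Final: pos=(-19.46,-1.085), heading=175, 1 segment(s) drawn

Start position: (-9, -2)
Final position: (-19.46, -1.085)
Distance = 10.5; >= 1e-6 -> NOT closed

Answer: no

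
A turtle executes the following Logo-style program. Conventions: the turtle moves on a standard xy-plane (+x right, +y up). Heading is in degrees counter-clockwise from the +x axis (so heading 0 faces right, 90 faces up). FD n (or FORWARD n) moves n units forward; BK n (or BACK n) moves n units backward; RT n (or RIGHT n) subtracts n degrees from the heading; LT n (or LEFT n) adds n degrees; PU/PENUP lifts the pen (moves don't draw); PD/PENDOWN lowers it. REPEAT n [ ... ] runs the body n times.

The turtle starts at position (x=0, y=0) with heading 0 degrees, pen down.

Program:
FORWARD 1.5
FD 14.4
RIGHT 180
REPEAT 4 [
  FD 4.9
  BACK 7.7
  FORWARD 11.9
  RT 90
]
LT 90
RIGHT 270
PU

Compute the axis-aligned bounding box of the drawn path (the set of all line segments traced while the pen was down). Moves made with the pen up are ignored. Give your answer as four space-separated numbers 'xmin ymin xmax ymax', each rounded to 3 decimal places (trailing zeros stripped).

Answer: 0 -2.8 18.7 11.9

Derivation:
Executing turtle program step by step:
Start: pos=(0,0), heading=0, pen down
FD 1.5: (0,0) -> (1.5,0) [heading=0, draw]
FD 14.4: (1.5,0) -> (15.9,0) [heading=0, draw]
RT 180: heading 0 -> 180
REPEAT 4 [
  -- iteration 1/4 --
  FD 4.9: (15.9,0) -> (11,0) [heading=180, draw]
  BK 7.7: (11,0) -> (18.7,0) [heading=180, draw]
  FD 11.9: (18.7,0) -> (6.8,0) [heading=180, draw]
  RT 90: heading 180 -> 90
  -- iteration 2/4 --
  FD 4.9: (6.8,0) -> (6.8,4.9) [heading=90, draw]
  BK 7.7: (6.8,4.9) -> (6.8,-2.8) [heading=90, draw]
  FD 11.9: (6.8,-2.8) -> (6.8,9.1) [heading=90, draw]
  RT 90: heading 90 -> 0
  -- iteration 3/4 --
  FD 4.9: (6.8,9.1) -> (11.7,9.1) [heading=0, draw]
  BK 7.7: (11.7,9.1) -> (4,9.1) [heading=0, draw]
  FD 11.9: (4,9.1) -> (15.9,9.1) [heading=0, draw]
  RT 90: heading 0 -> 270
  -- iteration 4/4 --
  FD 4.9: (15.9,9.1) -> (15.9,4.2) [heading=270, draw]
  BK 7.7: (15.9,4.2) -> (15.9,11.9) [heading=270, draw]
  FD 11.9: (15.9,11.9) -> (15.9,0) [heading=270, draw]
  RT 90: heading 270 -> 180
]
LT 90: heading 180 -> 270
RT 270: heading 270 -> 0
PU: pen up
Final: pos=(15.9,0), heading=0, 14 segment(s) drawn

Segment endpoints: x in {0, 1.5, 4, 6.8, 6.8, 6.8, 11, 11.7, 15.9, 15.9, 15.9, 18.7}, y in {-2.8, 0, 0, 0, 0, 0, 4.2, 4.9, 9.1, 9.1, 9.1, 11.9}
xmin=0, ymin=-2.8, xmax=18.7, ymax=11.9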